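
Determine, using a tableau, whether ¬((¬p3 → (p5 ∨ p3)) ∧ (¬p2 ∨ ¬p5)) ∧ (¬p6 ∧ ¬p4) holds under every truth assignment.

Assume the negation and expand:
Initial set: {F (¬((¬p3 → (p5 ∨ p3)) ∧ (¬p2 ∨ ¬p5)) ∧ (¬p6 ∧ ¬p4))}.
F (¬((¬p3 → (p5 ∨ p3)) ∧ (¬p2 ∨ ¬p5)) ∧ (¬p6 ∧ ¬p4)): β-rule — branch into F ¬((¬p3 → (p5 ∨ p3)) ∧ (¬p2 ∨ ¬p5))  //  F (¬p6 ∧ ¬p4).
  branch 1 (add F ¬((¬p3 → (p5 ∨ p3)) ∧ (¬p2 ∨ ¬p5))):
    F ¬((¬p3 → (p5 ∨ p3)) ∧ (¬p2 ∨ ¬p5)): α-rule — add T (¬p3 → (p5 ∨ p3)), T (¬p2 ∨ ¬p5).
    T (¬p3 → (p5 ∨ p3)): β-rule — branch into F ¬p3  //  T (p5 ∨ p3).
      branch 1.1 (add F ¬p3):
        T (¬p2 ∨ ¬p5): β-rule — branch into T ¬p2  //  T ¬p5.
          branch 1.1.1 (add T ¬p2):
            ○ open, literals {p2=F, p3=T}.
          branch 1.1.2 (add T ¬p5):
            ○ open, literals {p3=T, p5=F}.
      branch 1.2 (add T (p5 ∨ p3)):
        T (¬p2 ∨ ¬p5): β-rule — branch into T ¬p2  //  T ¬p5.
          branch 1.2.1 (add T ¬p2):
            T (p5 ∨ p3): β-rule — branch into T p5  //  T p3.
              branch 1.2.1.1 (add T p5):
                ○ open, literals {p2=F, p5=T}.
              branch 1.2.1.2 (add T p3):
                ○ open, literals {p2=F, p3=T}.
          branch 1.2.2 (add T ¬p5):
            T (p5 ∨ p3): β-rule — branch into T p5  //  T p3.
              branch 1.2.2.1 (add T p5):
                × closes — contains both p5 and ¬p5.
              branch 1.2.2.2 (add T p3):
                ○ open, literals {p3=T, p5=F}.
  branch 2 (add F (¬p6 ∧ ¬p4)):
    F (¬p6 ∧ ¬p4): β-rule — branch into F ¬p6  //  F ¬p4.
      branch 2.1 (add F ¬p6):
        ○ open, literals {p6=T}.
      branch 2.2 (add F ¬p4):
        ○ open, literals {p4=T}.
1 branch closed, 7 open.
An open branch gives a countermodel: p2=F, p3=T (unmentioned atoms arbitrary); under it the original formula is false.

Not valid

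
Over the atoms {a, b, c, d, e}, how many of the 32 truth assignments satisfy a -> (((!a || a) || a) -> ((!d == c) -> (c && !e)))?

26

Initial set: {(a -> (((!a || a) || a) -> ((!d == c) -> (c && !e))))}.
(a -> (((!a || a) || a) -> ((!d == c) -> (c && !e)))): β-rule — branch into !a  //  (((!a || a) || a) -> ((!d == c) -> (c && !e))).
  branch 1 (add !a):
    ○ open, literals {a=F}.
  branch 2 (add (((!a || a) || a) -> ((!d == c) -> (c && !e)))):
    (((!a || a) || a) -> ((!d == c) -> (c && !e))): β-rule — branch into !((!a || a) || a)  //  ((!d == c) -> (c && !e)).
      branch 2.1 (add !((!a || a) || a)):
        !((!a || a) || a): α-rule — add !(!a || a), !a.
        !(!a || a): α-rule — add !!a, !a.
        × closes — contains both a and !a.
      branch 2.2 (add ((!d == c) -> (c && !e))):
        ((!d == c) -> (c && !e)): β-rule — branch into !(!d == c)  //  (c && !e).
          branch 2.2.1 (add !(!d == c)):
            !(!d == c): β-rule — branch into !d, !c  //  !!d, c.
              branch 2.2.1.1 (add !d, !c):
                ○ open, literals {c=F, d=F}.
              branch 2.2.1.2 (add !!d, c):
                ○ open, literals {c=T, d=T}.
          branch 2.2.2 (add (c && !e)):
            (c && !e): α-rule — add c, !e.
            ○ open, literals {c=T, e=F}.
1 branch closed, 4 open.
Each open branch fixes some atoms; the unmentioned ones are free. Counting distinct full assignments: branch {a=F} (b, c, d, e) contributes 16 new; branch {c=F, d=F} (a, b, e) contributes 4 new; branch {c=T, d=T} (a, b, e) contributes 4 new; branch {c=T, e=F} (a, b, d) contributes 2 new. Total: 26.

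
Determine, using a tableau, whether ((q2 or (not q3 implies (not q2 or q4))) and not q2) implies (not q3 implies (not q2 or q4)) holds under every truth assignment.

Valid

Assume the negation and expand:
Initial set: {not (((q2 or (not q3 implies (not q2 or q4))) and not q2) implies (not q3 implies (not q2 or q4)))}.
not (((q2 or (not q3 implies (not q2 or q4))) and not q2) implies (not q3 implies (not q2 or q4))): α-rule — add ((q2 or (not q3 implies (not q2 or q4))) and not q2), not (not q3 implies (not q2 or q4)).
((q2 or (not q3 implies (not q2 or q4))) and not q2): α-rule — add (q2 or (not q3 implies (not q2 or q4))), not q2.
not (not q3 implies (not q2 or q4)): α-rule — add not q3, not (not q2 or q4).
not (not q2 or q4): α-rule — add not not q2, not q4.
× closes — contains both q2 and not q2.
All 1 branch closes.
Every branch closed, so the negation is unsatisfiable and the formula is valid.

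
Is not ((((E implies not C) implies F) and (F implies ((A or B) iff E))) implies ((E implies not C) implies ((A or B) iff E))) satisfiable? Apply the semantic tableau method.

Unsatisfiable

Initial set: {T not ((((E implies not C) implies F) and (F implies ((A or B) iff E))) implies ((E implies not C) implies ((A or B) iff E)))}.
T not ((((E implies not C) implies F) and (F implies ((A or B) iff E))) implies ((E implies not C) implies ((A or B) iff E))): α-rule — add T (((E implies not C) implies F) and (F implies ((A or B) iff E))), F ((E implies not C) implies ((A or B) iff E)).
T (((E implies not C) implies F) and (F implies ((A or B) iff E))): α-rule — add T ((E implies not C) implies F), T (F implies ((A or B) iff E)).
F ((E implies not C) implies ((A or B) iff E)): α-rule — add T (E implies not C), F ((A or B) iff E).
T ((E implies not C) implies F): β-rule — branch into F (E implies not C)  //  T F.
  branch 1 (add F (E implies not C)):
    F (E implies not C): α-rule — add T E, F not C.
    T (F implies ((A or B) iff E)): β-rule — branch into F F  //  T ((A or B) iff E).
      branch 1.1 (add F F):
        T (E implies not C): β-rule — branch into F E  //  T not C.
          branch 1.1.1 (add F E):
            × closes — contains both E and not E.
          branch 1.1.2 (add T not C):
            × closes — contains both C and not C.
      branch 1.2 (add T ((A or B) iff E)):
        T (E implies not C): β-rule — branch into F E  //  T not C.
          branch 1.2.1 (add F E):
            × closes — contains both E and not E.
          branch 1.2.2 (add T not C):
            × closes — contains both C and not C.
  branch 2 (add T F):
    T (F implies ((A or B) iff E)): β-rule — branch into F F  //  T ((A or B) iff E).
      branch 2.1 (add F F):
        × closes — contains both F and not F.
      branch 2.2 (add T ((A or B) iff E)):
        T (E implies not C): β-rule — branch into F E  //  T not C.
          branch 2.2.1 (add F E):
            F ((A or B) iff E): β-rule — branch into T (A or B), F E  //  F (A or B), T E.
              branch 2.2.1.1 (add T (A or B), F E):
                T ((A or B) iff E): β-rule — branch into T (A or B), T E  //  F (A or B), F E.
                  branch 2.2.1.1.1 (add T (A or B), T E):
                    × closes — contains both E and not E.
                  branch 2.2.1.1.2 (add F (A or B), F E):
                    F (A or B): α-rule — add F A, F B.
                    T (A or B): β-rule — branch into T A  //  T B.
                      branch 2.2.1.1.2.1 (add T A):
                        × closes — contains both A and not A.
                      branch 2.2.1.1.2.2 (add T B):
                        × closes — contains both B and not B.
              branch 2.2.1.2 (add F (A or B), T E):
                × closes — contains both E and not E.
          branch 2.2.2 (add T not C):
            F ((A or B) iff E): β-rule — branch into T (A or B), F E  //  F (A or B), T E.
              branch 2.2.2.1 (add T (A or B), F E):
                T ((A or B) iff E): β-rule — branch into T (A or B), T E  //  F (A or B), F E.
                  branch 2.2.2.1.1 (add T (A or B), T E):
                    × closes — contains both E and not E.
                  branch 2.2.2.1.2 (add F (A or B), F E):
                    F (A or B): α-rule — add F A, F B.
                    T (A or B): β-rule — branch into T A  //  T B.
                      branch 2.2.2.1.2.1 (add T A):
                        × closes — contains both A and not A.
                      branch 2.2.2.1.2.2 (add T B):
                        × closes — contains both B and not B.
              branch 2.2.2.2 (add F (A or B), T E):
                F (A or B): α-rule — add F A, F B.
                T ((A or B) iff E): β-rule — branch into T (A or B), T E  //  F (A or B), F E.
                  branch 2.2.2.2.1 (add T (A or B), T E):
                    T (A or B): β-rule — branch into T A  //  T B.
                      branch 2.2.2.2.1.1 (add T A):
                        × closes — contains both A and not A.
                      branch 2.2.2.2.1.2 (add T B):
                        × closes — contains both B and not B.
                  branch 2.2.2.2.2 (add F (A or B), F E):
                    × closes — contains both E and not E.
All 15 branches close.
Every branch closed; the formula is unsatisfiable.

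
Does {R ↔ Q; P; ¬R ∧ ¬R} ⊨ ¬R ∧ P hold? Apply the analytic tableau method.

Yes

Initial set: {(R ↔ Q); P; (¬R ∧ ¬R); ¬(¬R ∧ P)}.
(¬R ∧ ¬R): α-rule — add ¬R, ¬R.
(R ↔ Q): β-rule — branch into R, Q  //  ¬R, ¬Q.
  branch 1 (add R, Q):
    × closes — contains both R and ¬R.
  branch 2 (add ¬R, ¬Q):
    ¬(¬R ∧ P): β-rule — branch into ¬¬R  //  ¬P.
      branch 2.1 (add ¬¬R):
        × closes — contains both R and ¬R.
      branch 2.2 (add ¬P):
        × closes — contains both P and ¬P.
All 3 branches close.
Every branch closed, so the premises entail the conclusion.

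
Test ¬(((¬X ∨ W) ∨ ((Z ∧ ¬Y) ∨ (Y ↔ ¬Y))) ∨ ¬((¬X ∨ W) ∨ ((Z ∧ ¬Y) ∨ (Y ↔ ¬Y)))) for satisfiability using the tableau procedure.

Unsatisfiable

Initial set: {T ¬(((¬X ∨ W) ∨ ((Z ∧ ¬Y) ∨ (Y ↔ ¬Y))) ∨ ¬((¬X ∨ W) ∨ ((Z ∧ ¬Y) ∨ (Y ↔ ¬Y))))}.
T ¬(((¬X ∨ W) ∨ ((Z ∧ ¬Y) ∨ (Y ↔ ¬Y))) ∨ ¬((¬X ∨ W) ∨ ((Z ∧ ¬Y) ∨ (Y ↔ ¬Y)))): α-rule — add F ((¬X ∨ W) ∨ ((Z ∧ ¬Y) ∨ (Y ↔ ¬Y))), F ¬((¬X ∨ W) ∨ ((Z ∧ ¬Y) ∨ (Y ↔ ¬Y))).
F ((¬X ∨ W) ∨ ((Z ∧ ¬Y) ∨ (Y ↔ ¬Y))): α-rule — add F (¬X ∨ W), F ((Z ∧ ¬Y) ∨ (Y ↔ ¬Y)).
F (¬X ∨ W): α-rule — add F ¬X, F W.
F ((Z ∧ ¬Y) ∨ (Y ↔ ¬Y)): α-rule — add F (Z ∧ ¬Y), F (Y ↔ ¬Y).
F ¬((¬X ∨ W) ∨ ((Z ∧ ¬Y) ∨ (Y ↔ ¬Y))): β-rule — branch into T (¬X ∨ W)  //  T ((Z ∧ ¬Y) ∨ (Y ↔ ¬Y)).
  branch 1 (add T (¬X ∨ W)):
    F (Z ∧ ¬Y): β-rule — branch into F Z  //  F ¬Y.
      branch 1.1 (add F Z):
        F (Y ↔ ¬Y): β-rule — branch into T Y, F ¬Y  //  F Y, T ¬Y.
          branch 1.1.1 (add T Y, F ¬Y):
            T (¬X ∨ W): β-rule — branch into T ¬X  //  T W.
              branch 1.1.1.1 (add T ¬X):
                × closes — contains both X and ¬X.
              branch 1.1.1.2 (add T W):
                × closes — contains both W and ¬W.
          branch 1.1.2 (add F Y, T ¬Y):
            T (¬X ∨ W): β-rule — branch into T ¬X  //  T W.
              branch 1.1.2.1 (add T ¬X):
                × closes — contains both X and ¬X.
              branch 1.1.2.2 (add T W):
                × closes — contains both W and ¬W.
      branch 1.2 (add F ¬Y):
        F (Y ↔ ¬Y): β-rule — branch into T Y, F ¬Y  //  F Y, T ¬Y.
          branch 1.2.1 (add T Y, F ¬Y):
            T (¬X ∨ W): β-rule — branch into T ¬X  //  T W.
              branch 1.2.1.1 (add T ¬X):
                × closes — contains both X and ¬X.
              branch 1.2.1.2 (add T W):
                × closes — contains both W and ¬W.
          branch 1.2.2 (add F Y, T ¬Y):
            × closes — contains both Y and ¬Y.
  branch 2 (add T ((Z ∧ ¬Y) ∨ (Y ↔ ¬Y))):
    F (Z ∧ ¬Y): β-rule — branch into F Z  //  F ¬Y.
      branch 2.1 (add F Z):
        F (Y ↔ ¬Y): β-rule — branch into T Y, F ¬Y  //  F Y, T ¬Y.
          branch 2.1.1 (add T Y, F ¬Y):
            T ((Z ∧ ¬Y) ∨ (Y ↔ ¬Y)): β-rule — branch into T (Z ∧ ¬Y)  //  T (Y ↔ ¬Y).
              branch 2.1.1.1 (add T (Z ∧ ¬Y)):
                T (Z ∧ ¬Y): α-rule — add T Z, T ¬Y.
                × closes — contains both Z and ¬Z.
              branch 2.1.1.2 (add T (Y ↔ ¬Y)):
                T (Y ↔ ¬Y): β-rule — branch into T Y, T ¬Y  //  F Y, F ¬Y.
                  branch 2.1.1.2.1 (add T Y, T ¬Y):
                    × closes — contains both Y and ¬Y.
                  branch 2.1.1.2.2 (add F Y, F ¬Y):
                    × closes — contains both Y and ¬Y.
          branch 2.1.2 (add F Y, T ¬Y):
            T ((Z ∧ ¬Y) ∨ (Y ↔ ¬Y)): β-rule — branch into T (Z ∧ ¬Y)  //  T (Y ↔ ¬Y).
              branch 2.1.2.1 (add T (Z ∧ ¬Y)):
                T (Z ∧ ¬Y): α-rule — add T Z, T ¬Y.
                × closes — contains both Z and ¬Z.
              branch 2.1.2.2 (add T (Y ↔ ¬Y)):
                T (Y ↔ ¬Y): β-rule — branch into T Y, T ¬Y  //  F Y, F ¬Y.
                  branch 2.1.2.2.1 (add T Y, T ¬Y):
                    × closes — contains both Y and ¬Y.
                  branch 2.1.2.2.2 (add F Y, F ¬Y):
                    × closes — contains both Y and ¬Y.
      branch 2.2 (add F ¬Y):
        F (Y ↔ ¬Y): β-rule — branch into T Y, F ¬Y  //  F Y, T ¬Y.
          branch 2.2.1 (add T Y, F ¬Y):
            T ((Z ∧ ¬Y) ∨ (Y ↔ ¬Y)): β-rule — branch into T (Z ∧ ¬Y)  //  T (Y ↔ ¬Y).
              branch 2.2.1.1 (add T (Z ∧ ¬Y)):
                T (Z ∧ ¬Y): α-rule — add T Z, T ¬Y.
                × closes — contains both Y and ¬Y.
              branch 2.2.1.2 (add T (Y ↔ ¬Y)):
                T (Y ↔ ¬Y): β-rule — branch into T Y, T ¬Y  //  F Y, F ¬Y.
                  branch 2.2.1.2.1 (add T Y, T ¬Y):
                    × closes — contains both Y and ¬Y.
                  branch 2.2.1.2.2 (add F Y, F ¬Y):
                    × closes — contains both Y and ¬Y.
          branch 2.2.2 (add F Y, T ¬Y):
            × closes — contains both Y and ¬Y.
All 17 branches close.
Every branch closed; the formula is unsatisfiable.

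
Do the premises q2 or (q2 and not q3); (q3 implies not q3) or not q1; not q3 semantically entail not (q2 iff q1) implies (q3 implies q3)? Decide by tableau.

Initial set: {(q2 or (q2 and not q3)); ((q3 implies not q3) or not q1); not q3; not (not (q2 iff q1) implies (q3 implies q3))}.
not (not (q2 iff q1) implies (q3 implies q3)): α-rule — add not (q2 iff q1), not (q3 implies q3).
not (q3 implies q3): α-rule — add q3, not q3.
× closes — contains both q3 and not q3.
All 1 branch closes.
Every branch closed, so the premises entail the conclusion.

Yes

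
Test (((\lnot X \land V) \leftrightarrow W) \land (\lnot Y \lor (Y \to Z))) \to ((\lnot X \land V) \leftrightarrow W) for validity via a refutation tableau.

Valid

Assume the negation and expand:
Initial set: {\lnot ((((\lnot X \land V) \leftrightarrow W) \land (\lnot Y \lor (Y \to Z))) \to ((\lnot X \land V) \leftrightarrow W))}.
\lnot ((((\lnot X \land V) \leftrightarrow W) \land (\lnot Y \lor (Y \to Z))) \to ((\lnot X \land V) \leftrightarrow W)): α-rule — add (((\lnot X \land V) \leftrightarrow W) \land (\lnot Y \lor (Y \to Z))), \lnot ((\lnot X \land V) \leftrightarrow W).
(((\lnot X \land V) \leftrightarrow W) \land (\lnot Y \lor (Y \to Z))): α-rule — add ((\lnot X \land V) \leftrightarrow W), (\lnot Y \lor (Y \to Z)).
\lnot ((\lnot X \land V) \leftrightarrow W): β-rule — branch into (\lnot X \land V), \lnot W  //  \lnot (\lnot X \land V), W.
  branch 1 (add (\lnot X \land V), \lnot W):
    (\lnot X \land V): α-rule — add \lnot X, V.
    ((\lnot X \land V) \leftrightarrow W): β-rule — branch into (\lnot X \land V), W  //  \lnot (\lnot X \land V), \lnot W.
      branch 1.1 (add (\lnot X \land V), W):
        × closes — contains both W and \lnot W.
      branch 1.2 (add \lnot (\lnot X \land V), \lnot W):
        (\lnot Y \lor (Y \to Z)): β-rule — branch into \lnot Y  //  (Y \to Z).
          branch 1.2.1 (add \lnot Y):
            \lnot (\lnot X \land V): β-rule — branch into \lnot \lnot X  //  \lnot V.
              branch 1.2.1.1 (add \lnot \lnot X):
                × closes — contains both X and \lnot X.
              branch 1.2.1.2 (add \lnot V):
                × closes — contains both V and \lnot V.
          branch 1.2.2 (add (Y \to Z)):
            \lnot (\lnot X \land V): β-rule — branch into \lnot \lnot X  //  \lnot V.
              branch 1.2.2.1 (add \lnot \lnot X):
                × closes — contains both X and \lnot X.
              branch 1.2.2.2 (add \lnot V):
                × closes — contains both V and \lnot V.
  branch 2 (add \lnot (\lnot X \land V), W):
    ((\lnot X \land V) \leftrightarrow W): β-rule — branch into (\lnot X \land V), W  //  \lnot (\lnot X \land V), \lnot W.
      branch 2.1 (add (\lnot X \land V), W):
        (\lnot X \land V): α-rule — add \lnot X, V.
        (\lnot Y \lor (Y \to Z)): β-rule — branch into \lnot Y  //  (Y \to Z).
          branch 2.1.1 (add \lnot Y):
            \lnot (\lnot X \land V): β-rule — branch into \lnot \lnot X  //  \lnot V.
              branch 2.1.1.1 (add \lnot \lnot X):
                × closes — contains both X and \lnot X.
              branch 2.1.1.2 (add \lnot V):
                × closes — contains both V and \lnot V.
          branch 2.1.2 (add (Y \to Z)):
            \lnot (\lnot X \land V): β-rule — branch into \lnot \lnot X  //  \lnot V.
              branch 2.1.2.1 (add \lnot \lnot X):
                × closes — contains both X and \lnot X.
              branch 2.1.2.2 (add \lnot V):
                × closes — contains both V and \lnot V.
      branch 2.2 (add \lnot (\lnot X \land V), \lnot W):
        × closes — contains both W and \lnot W.
All 10 branches close.
Every branch closed, so the negation is unsatisfiable and the formula is valid.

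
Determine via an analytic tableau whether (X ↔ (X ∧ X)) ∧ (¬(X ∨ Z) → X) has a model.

Satisfiable

Initial set: {T ((X ↔ (X ∧ X)) ∧ (¬(X ∨ Z) → X))}.
T ((X ↔ (X ∧ X)) ∧ (¬(X ∨ Z) → X)): α-rule — add T (X ↔ (X ∧ X)), T (¬(X ∨ Z) → X).
T (X ↔ (X ∧ X)): β-rule — branch into T X, T (X ∧ X)  //  F X, F (X ∧ X).
  branch 1 (add T X, T (X ∧ X)):
    T (X ∧ X): α-rule — add T X, T X.
    T (¬(X ∨ Z) → X): β-rule — branch into F ¬(X ∨ Z)  //  T X.
      branch 1.1 (add F ¬(X ∨ Z)):
        F ¬(X ∨ Z): β-rule — branch into T X  //  T Z.
          branch 1.1.1 (add T X):
            ○ open, literals {X=1}.
          branch 1.1.2 (add T Z):
            ○ open, literals {X=1, Z=1}.
      branch 1.2 (add T X):
        ○ open, literals {X=1}.
  branch 2 (add F X, F (X ∧ X)):
    T (¬(X ∨ Z) → X): β-rule — branch into F ¬(X ∨ Z)  //  T X.
      branch 2.1 (add F ¬(X ∨ Z)):
        F (X ∧ X): β-rule — branch into F X  //  F X.
          branch 2.1.1 (add F X):
            F ¬(X ∨ Z): β-rule — branch into T X  //  T Z.
              branch 2.1.1.1 (add T X):
                × closes — contains both X and ¬X.
              branch 2.1.1.2 (add T Z):
                ○ open, literals {X=0, Z=1}.
          branch 2.1.2 (add F X):
            F ¬(X ∨ Z): β-rule — branch into T X  //  T Z.
              branch 2.1.2.1 (add T X):
                × closes — contains both X and ¬X.
              branch 2.1.2.2 (add T Z):
                ○ open, literals {X=0, Z=1}.
      branch 2.2 (add T X):
        × closes — contains both X and ¬X.
3 branches closed, 5 open.
An open branch gives a satisfying assignment: X=1.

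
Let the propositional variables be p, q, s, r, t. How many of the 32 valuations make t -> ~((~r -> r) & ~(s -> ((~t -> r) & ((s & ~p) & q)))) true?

Initial set: {(t -> ~((~r -> r) & ~(s -> ((~t -> r) & ((s & ~p) & q)))))}.
(t -> ~((~r -> r) & ~(s -> ((~t -> r) & ((s & ~p) & q))))): β-rule — branch into ~t  //  ~((~r -> r) & ~(s -> ((~t -> r) & ((s & ~p) & q)))).
  branch 1 (add ~t):
    ○ open, literals {t=false}.
  branch 2 (add ~((~r -> r) & ~(s -> ((~t -> r) & ((s & ~p) & q))))):
    ~((~r -> r) & ~(s -> ((~t -> r) & ((s & ~p) & q)))): β-rule — branch into ~(~r -> r)  //  ~~(s -> ((~t -> r) & ((s & ~p) & q))).
      branch 2.1 (add ~(~r -> r)):
        ~(~r -> r): α-rule — add ~r, ~r.
        ○ open, literals {r=false}.
      branch 2.2 (add ~~(s -> ((~t -> r) & ((s & ~p) & q)))):
        ~~(s -> ((~t -> r) & ((s & ~p) & q))): β-rule — branch into ~s  //  ((~t -> r) & ((s & ~p) & q)).
          branch 2.2.1 (add ~s):
            ○ open, literals {s=false}.
          branch 2.2.2 (add ((~t -> r) & ((s & ~p) & q))):
            ((~t -> r) & ((s & ~p) & q)): α-rule — add (~t -> r), ((s & ~p) & q).
            ((s & ~p) & q): α-rule — add (s & ~p), q.
            (s & ~p): α-rule — add s, ~p.
            (~t -> r): β-rule — branch into ~~t  //  r.
              branch 2.2.2.1 (add ~~t):
                ○ open, literals {p=false, q=true, s=true, t=true}.
              branch 2.2.2.2 (add r):
                ○ open, literals {p=false, q=true, r=true, s=true}.
0 branches closed, 5 open.
Each open branch fixes some atoms; the unmentioned ones are free. Counting distinct full assignments: branch {t=false} (p, q, s, r) contributes 16 new; branch {r=false} (p, q, s, t) contributes 8 new; branch {s=false} (p, q, r, t) contributes 4 new; branch {p=false, q=true, s=true, t=true} (r) contributes 1 new; branch {p=false, q=true, r=true, s=true} (t) contributes 0 new. Total: 29.

29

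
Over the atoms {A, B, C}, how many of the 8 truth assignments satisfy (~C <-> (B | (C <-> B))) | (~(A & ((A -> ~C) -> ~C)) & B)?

Initial set: {T ((~C <-> (B | (C <-> B))) | (~(A & ((A -> ~C) -> ~C)) & B))}.
T ((~C <-> (B | (C <-> B))) | (~(A & ((A -> ~C) -> ~C)) & B)): β-rule — branch into T (~C <-> (B | (C <-> B)))  //  T (~(A & ((A -> ~C) -> ~C)) & B).
  branch 1 (add T (~C <-> (B | (C <-> B)))):
    T (~C <-> (B | (C <-> B))): β-rule — branch into T ~C, T (B | (C <-> B))  //  F ~C, F (B | (C <-> B)).
      branch 1.1 (add T ~C, T (B | (C <-> B))):
        T (B | (C <-> B)): β-rule — branch into T B  //  T (C <-> B).
          branch 1.1.1 (add T B):
            ○ open, literals {B=T, C=F}.
          branch 1.1.2 (add T (C <-> B)):
            T (C <-> B): β-rule — branch into T C, T B  //  F C, F B.
              branch 1.1.2.1 (add T C, T B):
                × closes — contains both C and ~C.
              branch 1.1.2.2 (add F C, F B):
                ○ open, literals {B=F, C=F}.
      branch 1.2 (add F ~C, F (B | (C <-> B))):
        F (B | (C <-> B)): α-rule — add F B, F (C <-> B).
        F (C <-> B): β-rule — branch into T C, F B  //  F C, T B.
          branch 1.2.1 (add T C, F B):
            ○ open, literals {B=F, C=T}.
          branch 1.2.2 (add F C, T B):
            × closes — contains both C and ~C.
  branch 2 (add T (~(A & ((A -> ~C) -> ~C)) & B)):
    T (~(A & ((A -> ~C) -> ~C)) & B): α-rule — add T ~(A & ((A -> ~C) -> ~C)), T B.
    T ~(A & ((A -> ~C) -> ~C)): β-rule — branch into F A  //  F ((A -> ~C) -> ~C).
      branch 2.1 (add F A):
        ○ open, literals {A=F, B=T}.
      branch 2.2 (add F ((A -> ~C) -> ~C)):
        F ((A -> ~C) -> ~C): α-rule — add T (A -> ~C), F ~C.
        T (A -> ~C): β-rule — branch into F A  //  T ~C.
          branch 2.2.1 (add F A):
            ○ open, literals {A=F, B=T, C=T}.
          branch 2.2.2 (add T ~C):
            × closes — contains both C and ~C.
3 branches closed, 5 open.
Each open branch fixes some atoms; the unmentioned ones are free. Counting distinct full assignments: branch {B=T, C=F} (A) contributes 2 new; branch {B=F, C=F} (A) contributes 2 new; branch {B=F, C=T} (A) contributes 2 new; branch {A=F, B=T} (C) contributes 1 new; branch {A=F, B=T, C=T} (none free) contributes 0 new. Total: 7.

7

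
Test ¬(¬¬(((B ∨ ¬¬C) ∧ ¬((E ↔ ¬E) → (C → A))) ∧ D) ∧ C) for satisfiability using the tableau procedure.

Satisfiable

Initial set: {T ¬(¬¬(((B ∨ ¬¬C) ∧ ¬((E ↔ ¬E) → (C → A))) ∧ D) ∧ C)}.
T ¬(¬¬(((B ∨ ¬¬C) ∧ ¬((E ↔ ¬E) → (C → A))) ∧ D) ∧ C): β-rule — branch into F ¬¬(((B ∨ ¬¬C) ∧ ¬((E ↔ ¬E) → (C → A))) ∧ D)  //  F C.
  branch 1 (add F ¬¬(((B ∨ ¬¬C) ∧ ¬((E ↔ ¬E) → (C → A))) ∧ D)):
    F ¬¬(((B ∨ ¬¬C) ∧ ¬((E ↔ ¬E) → (C → A))) ∧ D): drop double negation, giving F (((B ∨ ¬¬C) ∧ ¬((E ↔ ¬E) → (C → A))) ∧ D).
    F (((B ∨ ¬¬C) ∧ ¬((E ↔ ¬E) → (C → A))) ∧ D): β-rule — branch into F ((B ∨ ¬¬C) ∧ ¬((E ↔ ¬E) → (C → A)))  //  F D.
      branch 1.1 (add F ((B ∨ ¬¬C) ∧ ¬((E ↔ ¬E) → (C → A)))):
        F ((B ∨ ¬¬C) ∧ ¬((E ↔ ¬E) → (C → A))): β-rule — branch into F (B ∨ ¬¬C)  //  F ¬((E ↔ ¬E) → (C → A)).
          branch 1.1.1 (add F (B ∨ ¬¬C)):
            F (B ∨ ¬¬C): α-rule — add F B, F ¬¬C.
            F ¬¬C: drop double negation, giving F C.
            ○ open, literals {B=0, C=0}.
          branch 1.1.2 (add F ¬((E ↔ ¬E) → (C → A))):
            F ¬((E ↔ ¬E) → (C → A)): β-rule — branch into F (E ↔ ¬E)  //  T (C → A).
              branch 1.1.2.1 (add F (E ↔ ¬E)):
                F (E ↔ ¬E): β-rule — branch into T E, F ¬E  //  F E, T ¬E.
                  branch 1.1.2.1.1 (add T E, F ¬E):
                    ○ open, literals {E=1}.
                  branch 1.1.2.1.2 (add F E, T ¬E):
                    ○ open, literals {E=0}.
              branch 1.1.2.2 (add T (C → A)):
                T (C → A): β-rule — branch into F C  //  T A.
                  branch 1.1.2.2.1 (add F C):
                    ○ open, literals {C=0}.
                  branch 1.1.2.2.2 (add T A):
                    ○ open, literals {A=1}.
      branch 1.2 (add F D):
        ○ open, literals {D=0}.
  branch 2 (add F C):
    ○ open, literals {C=0}.
0 branches closed, 7 open.
An open branch gives a satisfying assignment: B=0, C=0.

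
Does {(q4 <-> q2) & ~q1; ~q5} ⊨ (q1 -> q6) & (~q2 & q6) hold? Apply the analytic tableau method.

No

Initial set: {((q4 <-> q2) & ~q1); ~q5; ~((q1 -> q6) & (~q2 & q6))}.
((q4 <-> q2) & ~q1): α-rule — add (q4 <-> q2), ~q1.
~((q1 -> q6) & (~q2 & q6)): β-rule — branch into ~(q1 -> q6)  //  ~(~q2 & q6).
  branch 1 (add ~(q1 -> q6)):
    ~(q1 -> q6): α-rule — add q1, ~q6.
    × closes — contains both q1 and ~q1.
  branch 2 (add ~(~q2 & q6)):
    (q4 <-> q2): β-rule — branch into q4, q2  //  ~q4, ~q2.
      branch 2.1 (add q4, q2):
        ~(~q2 & q6): β-rule — branch into ~~q2  //  ~q6.
          branch 2.1.1 (add ~~q2):
            ○ open, literals {q1=false, q2=true, q4=true, q5=false}.
          branch 2.1.2 (add ~q6):
            ○ open, literals {q1=false, q2=true, q4=true, q5=false, q6=false}.
      branch 2.2 (add ~q4, ~q2):
        ~(~q2 & q6): β-rule — branch into ~~q2  //  ~q6.
          branch 2.2.1 (add ~~q2):
            × closes — contains both q2 and ~q2.
          branch 2.2.2 (add ~q6):
            ○ open, literals {q1=false, q2=false, q4=false, q5=false, q6=false}.
2 branches closed, 3 open.
An open branch gives a countermodel: q1=false, q2=true, q4=true, q5=false (unmentioned atoms arbitrary); the premises hold there but the conclusion fails.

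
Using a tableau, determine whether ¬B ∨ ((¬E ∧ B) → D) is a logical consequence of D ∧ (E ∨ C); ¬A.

Initial set: {(D ∧ (E ∨ C)); ¬A; ¬(¬B ∨ ((¬E ∧ B) → D))}.
(D ∧ (E ∨ C)): α-rule — add D, (E ∨ C).
¬(¬B ∨ ((¬E ∧ B) → D)): α-rule — add ¬¬B, ¬((¬E ∧ B) → D).
¬((¬E ∧ B) → D): α-rule — add (¬E ∧ B), ¬D.
× closes — contains both D and ¬D.
All 1 branch closes.
Every branch closed, so the premises entail the conclusion.

Yes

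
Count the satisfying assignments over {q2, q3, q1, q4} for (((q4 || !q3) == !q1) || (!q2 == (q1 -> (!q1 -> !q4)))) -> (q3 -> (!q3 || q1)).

Initial set: {((((q4 || !q3) == !q1) || (!q2 == (q1 -> (!q1 -> !q4)))) -> (q3 -> (!q3 || q1)))}.
((((q4 || !q3) == !q1) || (!q2 == (q1 -> (!q1 -> !q4)))) -> (q3 -> (!q3 || q1))): β-rule — branch into !(((q4 || !q3) == !q1) || (!q2 == (q1 -> (!q1 -> !q4))))  //  (q3 -> (!q3 || q1)).
  branch 1 (add !(((q4 || !q3) == !q1) || (!q2 == (q1 -> (!q1 -> !q4))))):
    !(((q4 || !q3) == !q1) || (!q2 == (q1 -> (!q1 -> !q4)))): α-rule — add !((q4 || !q3) == !q1), !(!q2 == (q1 -> (!q1 -> !q4))).
    !((q4 || !q3) == !q1): β-rule — branch into (q4 || !q3), !!q1  //  !(q4 || !q3), !q1.
      branch 1.1 (add (q4 || !q3), !!q1):
        !(!q2 == (q1 -> (!q1 -> !q4))): β-rule — branch into !q2, !(q1 -> (!q1 -> !q4))  //  !!q2, (q1 -> (!q1 -> !q4)).
          branch 1.1.1 (add !q2, !(q1 -> (!q1 -> !q4))):
            !(q1 -> (!q1 -> !q4)): α-rule — add q1, !(!q1 -> !q4).
            !(!q1 -> !q4): α-rule — add !q1, !!q4.
            × closes — contains both q1 and !q1.
          branch 1.1.2 (add !!q2, (q1 -> (!q1 -> !q4))):
            (q4 || !q3): β-rule — branch into q4  //  !q3.
              branch 1.1.2.1 (add q4):
                (q1 -> (!q1 -> !q4)): β-rule — branch into !q1  //  (!q1 -> !q4).
                  branch 1.1.2.1.1 (add !q1):
                    × closes — contains both q1 and !q1.
                  branch 1.1.2.1.2 (add (!q1 -> !q4)):
                    (!q1 -> !q4): β-rule — branch into !!q1  //  !q4.
                      branch 1.1.2.1.2.1 (add !!q1):
                        ○ open, literals {q1=true, q2=true, q4=true}.
                      branch 1.1.2.1.2.2 (add !q4):
                        × closes — contains both q4 and !q4.
              branch 1.1.2.2 (add !q3):
                (q1 -> (!q1 -> !q4)): β-rule — branch into !q1  //  (!q1 -> !q4).
                  branch 1.1.2.2.1 (add !q1):
                    × closes — contains both q1 and !q1.
                  branch 1.1.2.2.2 (add (!q1 -> !q4)):
                    (!q1 -> !q4): β-rule — branch into !!q1  //  !q4.
                      branch 1.1.2.2.2.1 (add !!q1):
                        ○ open, literals {q1=true, q2=true, q3=false}.
                      branch 1.1.2.2.2.2 (add !q4):
                        ○ open, literals {q1=true, q2=true, q3=false, q4=false}.
      branch 1.2 (add !(q4 || !q3), !q1):
        !(q4 || !q3): α-rule — add !q4, !!q3.
        !(!q2 == (q1 -> (!q1 -> !q4))): β-rule — branch into !q2, !(q1 -> (!q1 -> !q4))  //  !!q2, (q1 -> (!q1 -> !q4)).
          branch 1.2.1 (add !q2, !(q1 -> (!q1 -> !q4))):
            !(q1 -> (!q1 -> !q4)): α-rule — add q1, !(!q1 -> !q4).
            × closes — contains both q1 and !q1.
          branch 1.2.2 (add !!q2, (q1 -> (!q1 -> !q4))):
            (q1 -> (!q1 -> !q4)): β-rule — branch into !q1  //  (!q1 -> !q4).
              branch 1.2.2.1 (add !q1):
                ○ open, literals {q1=false, q2=true, q3=true, q4=false}.
              branch 1.2.2.2 (add (!q1 -> !q4)):
                (!q1 -> !q4): β-rule — branch into !!q1  //  !q4.
                  branch 1.2.2.2.1 (add !!q1):
                    × closes — contains both q1 and !q1.
                  branch 1.2.2.2.2 (add !q4):
                    ○ open, literals {q1=false, q2=true, q3=true, q4=false}.
  branch 2 (add (q3 -> (!q3 || q1))):
    (q3 -> (!q3 || q1)): β-rule — branch into !q3  //  (!q3 || q1).
      branch 2.1 (add !q3):
        ○ open, literals {q3=false}.
      branch 2.2 (add (!q3 || q1)):
        (!q3 || q1): β-rule — branch into !q3  //  q1.
          branch 2.2.1 (add !q3):
            ○ open, literals {q3=false}.
          branch 2.2.2 (add q1):
            ○ open, literals {q1=true}.
6 branches closed, 8 open.
Each open branch fixes some atoms; the unmentioned ones are free. Counting distinct full assignments: branch {q1=true, q2=true, q4=true} (q3) contributes 2 new; branch {q1=true, q2=true, q3=false} (q4) contributes 1 new; branch {q1=true, q2=true, q3=false, q4=false} (none free) contributes 0 new; branch {q1=false, q2=true, q3=true, q4=false} (none free) contributes 1 new; branch {q1=false, q2=true, q3=true, q4=false} (none free) contributes 0 new; branch {q3=false} (q2, q1, q4) contributes 6 new; branch {q3=false} (q2, q1, q4) contributes 0 new; branch {q1=true} (q2, q3, q4) contributes 3 new. Total: 13.

13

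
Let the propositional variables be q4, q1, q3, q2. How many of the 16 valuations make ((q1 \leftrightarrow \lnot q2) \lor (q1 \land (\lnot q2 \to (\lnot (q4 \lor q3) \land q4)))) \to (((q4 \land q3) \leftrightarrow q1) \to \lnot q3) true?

Initial set: {(((q1 \leftrightarrow \lnot q2) \lor (q1 \land (\lnot q2 \to (\lnot (q4 \lor q3) \land q4)))) \to (((q4 \land q3) \leftrightarrow q1) \to \lnot q3))}.
(((q1 \leftrightarrow \lnot q2) \lor (q1 \land (\lnot q2 \to (\lnot (q4 \lor q3) \land q4)))) \to (((q4 \land q3) \leftrightarrow q1) \to \lnot q3)): β-rule — branch into \lnot ((q1 \leftrightarrow \lnot q2) \lor (q1 \land (\lnot q2 \to (\lnot (q4 \lor q3) \land q4))))  //  (((q4 \land q3) \leftrightarrow q1) \to \lnot q3).
  branch 1 (add \lnot ((q1 \leftrightarrow \lnot q2) \lor (q1 \land (\lnot q2 \to (\lnot (q4 \lor q3) \land q4))))):
    \lnot ((q1 \leftrightarrow \lnot q2) \lor (q1 \land (\lnot q2 \to (\lnot (q4 \lor q3) \land q4)))): α-rule — add \lnot (q1 \leftrightarrow \lnot q2), \lnot (q1 \land (\lnot q2 \to (\lnot (q4 \lor q3) \land q4))).
    \lnot (q1 \leftrightarrow \lnot q2): β-rule — branch into q1, \lnot \lnot q2  //  \lnot q1, \lnot q2.
      branch 1.1 (add q1, \lnot \lnot q2):
        \lnot (q1 \land (\lnot q2 \to (\lnot (q4 \lor q3) \land q4))): β-rule — branch into \lnot q1  //  \lnot (\lnot q2 \to (\lnot (q4 \lor q3) \land q4)).
          branch 1.1.1 (add \lnot q1):
            × closes — contains both q1 and \lnot q1.
          branch 1.1.2 (add \lnot (\lnot q2 \to (\lnot (q4 \lor q3) \land q4))):
            \lnot (\lnot q2 \to (\lnot (q4 \lor q3) \land q4)): α-rule — add \lnot q2, \lnot (\lnot (q4 \lor q3) \land q4).
            × closes — contains both q2 and \lnot q2.
      branch 1.2 (add \lnot q1, \lnot q2):
        \lnot (q1 \land (\lnot q2 \to (\lnot (q4 \lor q3) \land q4))): β-rule — branch into \lnot q1  //  \lnot (\lnot q2 \to (\lnot (q4 \lor q3) \land q4)).
          branch 1.2.1 (add \lnot q1):
            ○ open, literals {q1=false, q2=false}.
          branch 1.2.2 (add \lnot (\lnot q2 \to (\lnot (q4 \lor q3) \land q4))):
            \lnot (\lnot q2 \to (\lnot (q4 \lor q3) \land q4)): α-rule — add \lnot q2, \lnot (\lnot (q4 \lor q3) \land q4).
            \lnot (\lnot (q4 \lor q3) \land q4): β-rule — branch into \lnot \lnot (q4 \lor q3)  //  \lnot q4.
              branch 1.2.2.1 (add \lnot \lnot (q4 \lor q3)):
                \lnot \lnot (q4 \lor q3): β-rule — branch into q4  //  q3.
                  branch 1.2.2.1.1 (add q4):
                    ○ open, literals {q1=false, q2=false, q4=true}.
                  branch 1.2.2.1.2 (add q3):
                    ○ open, literals {q1=false, q2=false, q3=true}.
              branch 1.2.2.2 (add \lnot q4):
                ○ open, literals {q1=false, q2=false, q4=false}.
  branch 2 (add (((q4 \land q3) \leftrightarrow q1) \to \lnot q3)):
    (((q4 \land q3) \leftrightarrow q1) \to \lnot q3): β-rule — branch into \lnot ((q4 \land q3) \leftrightarrow q1)  //  \lnot q3.
      branch 2.1 (add \lnot ((q4 \land q3) \leftrightarrow q1)):
        \lnot ((q4 \land q3) \leftrightarrow q1): β-rule — branch into (q4 \land q3), \lnot q1  //  \lnot (q4 \land q3), q1.
          branch 2.1.1 (add (q4 \land q3), \lnot q1):
            (q4 \land q3): α-rule — add q4, q3.
            ○ open, literals {q1=false, q3=true, q4=true}.
          branch 2.1.2 (add \lnot (q4 \land q3), q1):
            \lnot (q4 \land q3): β-rule — branch into \lnot q4  //  \lnot q3.
              branch 2.1.2.1 (add \lnot q4):
                ○ open, literals {q1=true, q4=false}.
              branch 2.1.2.2 (add \lnot q3):
                ○ open, literals {q1=true, q3=false}.
      branch 2.2 (add \lnot q3):
        ○ open, literals {q3=false}.
2 branches closed, 8 open.
Each open branch fixes some atoms; the unmentioned ones are free. Counting distinct full assignments: branch {q1=false, q2=false} (q4, q3) contributes 4 new; branch {q1=false, q2=false, q4=true} (q3) contributes 0 new; branch {q1=false, q2=false, q3=true} (q4) contributes 0 new; branch {q1=false, q2=false, q4=false} (q3) contributes 0 new; branch {q1=false, q3=true, q4=true} (q2) contributes 1 new; branch {q1=true, q4=false} (q3, q2) contributes 4 new; branch {q1=true, q3=false} (q4, q2) contributes 2 new; branch {q3=false} (q4, q1, q2) contributes 2 new. Total: 13.

13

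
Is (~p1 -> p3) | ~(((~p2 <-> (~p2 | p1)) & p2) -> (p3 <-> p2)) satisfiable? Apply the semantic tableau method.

Initial set: {((~p1 -> p3) | ~(((~p2 <-> (~p2 | p1)) & p2) -> (p3 <-> p2)))}.
((~p1 -> p3) | ~(((~p2 <-> (~p2 | p1)) & p2) -> (p3 <-> p2))): β-rule — branch into (~p1 -> p3)  //  ~(((~p2 <-> (~p2 | p1)) & p2) -> (p3 <-> p2)).
  branch 1 (add (~p1 -> p3)):
    (~p1 -> p3): β-rule — branch into ~~p1  //  p3.
      branch 1.1 (add ~~p1):
        ○ open, literals {p1=T}.
      branch 1.2 (add p3):
        ○ open, literals {p3=T}.
  branch 2 (add ~(((~p2 <-> (~p2 | p1)) & p2) -> (p3 <-> p2))):
    ~(((~p2 <-> (~p2 | p1)) & p2) -> (p3 <-> p2)): α-rule — add ((~p2 <-> (~p2 | p1)) & p2), ~(p3 <-> p2).
    ((~p2 <-> (~p2 | p1)) & p2): α-rule — add (~p2 <-> (~p2 | p1)), p2.
    ~(p3 <-> p2): β-rule — branch into p3, ~p2  //  ~p3, p2.
      branch 2.1 (add p3, ~p2):
        × closes — contains both p2 and ~p2.
      branch 2.2 (add ~p3, p2):
        (~p2 <-> (~p2 | p1)): β-rule — branch into ~p2, (~p2 | p1)  //  ~~p2, ~(~p2 | p1).
          branch 2.2.1 (add ~p2, (~p2 | p1)):
            × closes — contains both p2 and ~p2.
          branch 2.2.2 (add ~~p2, ~(~p2 | p1)):
            ~(~p2 | p1): α-rule — add ~~p2, ~p1.
            ○ open, literals {p1=F, p2=T, p3=F}.
2 branches closed, 3 open.
An open branch gives a satisfying assignment: p1=T.

Satisfiable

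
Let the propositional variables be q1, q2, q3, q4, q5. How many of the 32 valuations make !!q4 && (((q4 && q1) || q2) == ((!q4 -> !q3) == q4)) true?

Initial set: {T (!!q4 && (((q4 && q1) || q2) == ((!q4 -> !q3) == q4)))}.
T (!!q4 && (((q4 && q1) || q2) == ((!q4 -> !q3) == q4))): α-rule — add T !!q4, T (((q4 && q1) || q2) == ((!q4 -> !q3) == q4)).
T !!q4: drop double negation, giving T q4.
T (((q4 && q1) || q2) == ((!q4 -> !q3) == q4)): β-rule — branch into T ((q4 && q1) || q2), T ((!q4 -> !q3) == q4)  //  F ((q4 && q1) || q2), F ((!q4 -> !q3) == q4).
  branch 1 (add T ((q4 && q1) || q2), T ((!q4 -> !q3) == q4)):
    T ((q4 && q1) || q2): β-rule — branch into T (q4 && q1)  //  T q2.
      branch 1.1 (add T (q4 && q1)):
        T (q4 && q1): α-rule — add T q4, T q1.
        T ((!q4 -> !q3) == q4): β-rule — branch into T (!q4 -> !q3), T q4  //  F (!q4 -> !q3), F q4.
          branch 1.1.1 (add T (!q4 -> !q3), T q4):
            T (!q4 -> !q3): β-rule — branch into F !q4  //  T !q3.
              branch 1.1.1.1 (add F !q4):
                ○ open, literals {q1=true, q4=true}.
              branch 1.1.1.2 (add T !q3):
                ○ open, literals {q1=true, q3=false, q4=true}.
          branch 1.1.2 (add F (!q4 -> !q3), F q4):
            × closes — contains both q4 and !q4.
      branch 1.2 (add T q2):
        T ((!q4 -> !q3) == q4): β-rule — branch into T (!q4 -> !q3), T q4  //  F (!q4 -> !q3), F q4.
          branch 1.2.1 (add T (!q4 -> !q3), T q4):
            T (!q4 -> !q3): β-rule — branch into F !q4  //  T !q3.
              branch 1.2.1.1 (add F !q4):
                ○ open, literals {q2=true, q4=true}.
              branch 1.2.1.2 (add T !q3):
                ○ open, literals {q2=true, q3=false, q4=true}.
          branch 1.2.2 (add F (!q4 -> !q3), F q4):
            × closes — contains both q4 and !q4.
  branch 2 (add F ((q4 && q1) || q2), F ((!q4 -> !q3) == q4)):
    F ((q4 && q1) || q2): α-rule — add F (q4 && q1), F q2.
    F ((!q4 -> !q3) == q4): β-rule — branch into T (!q4 -> !q3), F q4  //  F (!q4 -> !q3), T q4.
      branch 2.1 (add T (!q4 -> !q3), F q4):
        × closes — contains both q4 and !q4.
      branch 2.2 (add F (!q4 -> !q3), T q4):
        F (!q4 -> !q3): α-rule — add T !q4, F !q3.
        × closes — contains both q4 and !q4.
4 branches closed, 4 open.
Each open branch fixes some atoms; the unmentioned ones are free. Counting distinct full assignments: branch {q1=true, q4=true} (q2, q3, q5) contributes 8 new; branch {q1=true, q3=false, q4=true} (q2, q5) contributes 0 new; branch {q2=true, q4=true} (q1, q3, q5) contributes 4 new; branch {q2=true, q3=false, q4=true} (q1, q5) contributes 0 new. Total: 12.

12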